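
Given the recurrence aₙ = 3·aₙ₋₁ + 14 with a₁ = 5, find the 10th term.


Computing step by step:
a_1 = 5
a_2 = 29
a_3 = 101
a_4 = 317
a_5 = 965
a_6 = 2909
a_7 = 8741
a_8 = 26237
a_9 = 78725
a_10 = 236189


a_10 = 236189


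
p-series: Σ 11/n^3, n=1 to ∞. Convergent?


p-series test: Σ c/n^p converges if p > 1, diverges if p ≤ 1 (constant c > 0 doesn't affect convergence).
p = 3
3 > 1 → CONVERGES

Converges (p = 3 > 1)


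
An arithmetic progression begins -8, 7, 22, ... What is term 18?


aₙ = a₁ + (n-1)d
= -8 + (18-1)×15
= -8 + 255
= 247

a_18 = 247


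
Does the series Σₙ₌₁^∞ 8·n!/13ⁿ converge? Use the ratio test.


aₙ = 8·n!/13^n
a_{n+1}/aₙ = (n+1)!/13^(n+1) × 13^n/n!  (constant 8 cancels)
= (n+1)/13
L = lim(n→∞) (n+1)/13 = ∞
L > 1 → series DIVERGES

Diverges (ratio test: L = ∞ > 1)


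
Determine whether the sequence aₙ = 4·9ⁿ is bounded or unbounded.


aₙ = 4·9ⁿ → as n→∞, aₙ→∞ (since base 9 > 1)
No finite upper bound exists
The sequence is UNBOUNDED

Unbounded (aₙ → ∞ as n → ∞)


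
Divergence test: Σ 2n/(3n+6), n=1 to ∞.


lim(n→∞) 2n/(3n+6) = 2/3 = 2/3  (divide numerator and denominator by n)
lim aₙ = 2/3 ≠ 0 → series DIVERGES

Diverges (lim aₙ = 2/3 ≠ 0)


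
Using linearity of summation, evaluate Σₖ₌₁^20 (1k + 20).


Σ(1k+20) = 1·Σk + 20·n
= 1·210 + 20·20
= 210 + 400 = 610

Σ = 610


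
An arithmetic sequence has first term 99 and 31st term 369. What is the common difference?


d = (aₙ - a₁)/(n-1)
= (369 - 99)/(31-1)
= 270/30 = 9

d = 9


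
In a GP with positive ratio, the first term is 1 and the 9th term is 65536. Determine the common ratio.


r^(n-1) = aₙ/a₁
r^8 = 65536/1 = 65536
r = 65536^(1/8)
= ±4; taking r > 0 gives r = 4

r = 4


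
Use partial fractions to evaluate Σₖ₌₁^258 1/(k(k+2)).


1/(k(k+2)) = (1/2)·(1/k - 1/(k+2)) (partial fractions)
Telescoping: Σ = (1/2)·(1 + 1/2 - 1/259 - 1/260) = 100491/134680

Sum = 100491/134680


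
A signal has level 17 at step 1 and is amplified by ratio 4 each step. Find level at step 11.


aₙ = a₁·r^(n-1)
= 17×4^10
= 17×1048576
= 17825792

a_11 = 17825792


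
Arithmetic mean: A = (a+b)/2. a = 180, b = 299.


AM = (180 + 299)/2 = 479/2 = 239.5

AM = 239.5


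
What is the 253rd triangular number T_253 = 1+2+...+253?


n(n+1)/2 = 253×254/2 = 64262/2 = 32131

Σk = 32131


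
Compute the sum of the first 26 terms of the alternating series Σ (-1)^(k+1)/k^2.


S = 1 - 1/4 + 1/9 - 1/16 + 1/25 - 1/36 + 1/49 - 1/64 ± ...
= 0.8218
(Full series converges to +π²/12 ≈ +0.8225)

S_26 = 0.8218


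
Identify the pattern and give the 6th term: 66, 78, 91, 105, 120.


Pattern: triangular numbers: n(n+1)/2
Terms: 66, 78, 91, 105, 120
Next term = 136

Next term = 136


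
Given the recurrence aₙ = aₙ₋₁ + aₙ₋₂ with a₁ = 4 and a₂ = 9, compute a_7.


Computing iteratively: 4, 9, 13, 22, 35, 57, 92
a_7 = 92

a_7 = 92


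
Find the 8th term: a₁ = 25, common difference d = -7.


aₙ = a₁ + (n-1)d
= 25 + (8-1)×-7
= 25 - 49
= -24

a_8 = -24


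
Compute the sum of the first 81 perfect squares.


n = 81
n(n+1)(2n+1)/6 = 81×82×163/6
= 1082646/6 = 180441

Σk² = 180441


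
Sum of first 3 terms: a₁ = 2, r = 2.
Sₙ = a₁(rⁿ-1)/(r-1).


Sₙ = 2×(2^3 - 1)/(2 - 1)
= 2×(8 - 1)/1
= 2×7/1
= 14

S_3 = 14


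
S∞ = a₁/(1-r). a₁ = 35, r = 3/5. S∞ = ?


S∞ = a₁/(1-r) = 35/(1 - 3/5)
= 35/(2/5)
= 175/2

S∞ = 175/2


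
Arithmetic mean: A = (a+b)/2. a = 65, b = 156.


AM = (65 + 156)/2 = 221/2 = 110.5

AM = 110.5


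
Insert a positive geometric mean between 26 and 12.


GM = √(26×12) = √312 = 17.6635

GM = 17.6635


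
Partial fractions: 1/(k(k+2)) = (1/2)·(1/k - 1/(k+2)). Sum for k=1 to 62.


1/(k(k+2)) = (1/2)·(1/k - 1/(k+2)) (partial fractions)
Telescoping: Σ = (1/2)·(1 + 1/2 - 1/63 - 1/64) = 5921/8064

Sum = 5921/8064


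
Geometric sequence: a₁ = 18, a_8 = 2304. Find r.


r^(n-1) = aₙ/a₁
r^7 = 2304/18 = 128
r = 128^(1/7)
= 2

r = 2


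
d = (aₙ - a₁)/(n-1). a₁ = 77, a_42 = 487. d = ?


d = (aₙ - a₁)/(n-1)
= (487 - 77)/(42-1)
= 410/41 = 10

d = 10


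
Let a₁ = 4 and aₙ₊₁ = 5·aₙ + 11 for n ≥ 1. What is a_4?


Computing step by step:
a_1 = 4
a_2 = 31
a_3 = 166
a_4 = 841


a_4 = 841


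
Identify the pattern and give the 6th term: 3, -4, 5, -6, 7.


Pattern: alternating sign, magnitude arithmetic (d=1)
Terms: 3, -4, 5, -6, 7
Next term = -8

Next term = -8


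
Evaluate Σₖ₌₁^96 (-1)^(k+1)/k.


S = 1 - 1/2 + 1/3 - 1/4 + 1/5 - 1/6 + 1/7 - 1/8 ± ...
= 0.688
(Full series converges to +ln(2) ≈ +0.6931)

S_96 = 0.688


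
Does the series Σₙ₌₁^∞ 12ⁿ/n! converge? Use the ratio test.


aₙ = 12^n/n!
a_{n+1}/aₙ = 12^(n+1)/(n+1)! × n!/12^n
= 12/(n+1)
L = lim(n→∞) 12/(n+1) = 0
L < 1 → series CONVERGES

Converges (ratio test: L = 0 < 1)


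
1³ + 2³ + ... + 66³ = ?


n(n+1)/2 = 66×67/2 = 2211
Σk³ = 2211² = 4888521

Σk³ = 4888521


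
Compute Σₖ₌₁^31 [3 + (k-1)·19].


aₙ = 3 + (31-1)×19 = 573
Sₙ = n(a₁+aₙ)/2 = 31×(3+573)/2
= 31×576/2 = 8928

S_31 = 8928


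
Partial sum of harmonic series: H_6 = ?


H_6 = 1/1 + 1/2 + 1/3 + 1/4 + 1/5 + 1/6
= 49/20
≈ 2.45

H_6 = 49/20 ≈ 2.45


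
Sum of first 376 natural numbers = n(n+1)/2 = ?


n(n+1)/2 = 376×377/2 = 141752/2 = 70876

Σk = 70876


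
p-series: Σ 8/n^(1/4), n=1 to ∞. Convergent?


p-series test: Σ c/n^p converges if p > 1, diverges if p ≤ 1 (constant c > 0 doesn't affect convergence).
p = 1/4
1/4 ≤ 1 → DIVERGES

Diverges (p = 1/4 ≤ 1)


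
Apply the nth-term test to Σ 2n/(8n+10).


lim(n→∞) 2n/(8n+10) = 2/8 = 1/4  (divide numerator and denominator by n)
lim aₙ = 1/4 ≠ 0 → series DIVERGES

Diverges (lim aₙ = 1/4 ≠ 0)


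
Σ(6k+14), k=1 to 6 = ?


Σ(6k+14) = 6·Σk + 14·n
= 6·21 + 14·6
= 126 + 84 = 210

Σ = 210


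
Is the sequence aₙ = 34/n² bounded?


a₁ = 34, a₂ = 34/4, a₃ = 34/9, ...
0 < aₙ ≤ 34 for all n ≥ 1
The sequence IS bounded

Bounded (0 < aₙ ≤ 34)


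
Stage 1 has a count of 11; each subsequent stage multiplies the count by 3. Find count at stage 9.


aₙ = a₁·r^(n-1)
= 11×3^8
= 11×6561
= 72171

a_9 = 72171


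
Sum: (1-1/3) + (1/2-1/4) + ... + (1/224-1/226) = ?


Telescoping with gap 2: two head and two tail terms survive.
= (1 + 1/2) - (1/225 + 1/226)
= 3/2 - 1/225 - 1/226 = 37912/25425

Sum = 37912/25425


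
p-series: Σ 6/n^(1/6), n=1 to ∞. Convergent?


p-series test: Σ c/n^p converges if p > 1, diverges if p ≤ 1 (constant c > 0 doesn't affect convergence).
p = 1/6
1/6 ≤ 1 → DIVERGES

Diverges (p = 1/6 ≤ 1)


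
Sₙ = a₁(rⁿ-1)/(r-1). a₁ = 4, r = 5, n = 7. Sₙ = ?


Sₙ = 4×(5^7 - 1)/(5 - 1)
= 4×(78125 - 1)/4
= 4×78124/4
= 78124

S_7 = 78124


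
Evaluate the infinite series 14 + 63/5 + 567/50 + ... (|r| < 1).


S∞ = a₁/(1-r) = 14/(1 - 9/10)
= 14/(1/10)
= 140

S∞ = 140


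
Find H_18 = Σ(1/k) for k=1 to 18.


H_18 = 1/1 + 1/2 + 1/3 + ... + 1/18
= 14274301/4084080
≈ 3.4951

H_18 = 14274301/4084080 ≈ 3.4951


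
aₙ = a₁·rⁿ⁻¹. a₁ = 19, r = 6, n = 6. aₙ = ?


aₙ = a₁·r^(n-1)
= 19×6^5
= 19×7776
= 147744

a_6 = 147744


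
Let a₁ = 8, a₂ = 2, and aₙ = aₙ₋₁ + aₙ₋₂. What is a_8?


Computing iteratively: 8, 2, 10, 12, 22, 34, 56, 90
a_8 = 90

a_8 = 90


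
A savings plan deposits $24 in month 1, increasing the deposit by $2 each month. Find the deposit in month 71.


aₙ = a₁ + (n-1)d
= 24 + (71-1)×2
= 24 + 140
= 164

a_71 = 164


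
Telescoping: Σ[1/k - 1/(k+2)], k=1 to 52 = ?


Telescoping with gap 2: two head and two tail terms survive.
= (1 + 1/2) - (1/53 + 1/54)
= 3/2 - 1/53 - 1/54 = 2093/1431

Sum = 2093/1431


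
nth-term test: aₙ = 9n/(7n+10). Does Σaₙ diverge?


lim(n→∞) 9n/(7n+10) = 9/7 = 9/7  (divide numerator and denominator by n)
lim aₙ = 9/7 ≠ 0 → series DIVERGES

Diverges (lim aₙ = 9/7 ≠ 0)


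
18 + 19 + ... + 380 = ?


Σₖ₌18^380 k = Σₖ₌₁^380 k − Σₖ₌₁^17 k
= 380·381/2 − 17·18/2
= 72390 − 153 = 72237

Σk = 72237


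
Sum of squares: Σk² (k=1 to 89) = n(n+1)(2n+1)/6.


n = 89
n(n+1)(2n+1)/6 = 89×90×179/6
= 1433790/6 = 238965

Σk² = 238965


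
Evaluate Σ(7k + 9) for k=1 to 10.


Σ(7k+9) = 7·Σk + 9·n
= 7·55 + 9·10
= 385 + 90 = 475

Σ = 475


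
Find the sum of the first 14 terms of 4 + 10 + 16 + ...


aₙ = 4 + (14-1)×6 = 82
Sₙ = n(a₁+aₙ)/2 = 14×(4+82)/2
= 14×86/2 = 602

S_14 = 602


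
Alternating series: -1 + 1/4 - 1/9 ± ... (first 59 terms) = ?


S = -1 + 1/4 - 1/9 + 1/16 - 1/25 + 1/36 - 1/49 + 1/64 ± ...
= -0.8226
(Full series converges to -π²/12 ≈ -0.8225)

S_59 = -0.8226


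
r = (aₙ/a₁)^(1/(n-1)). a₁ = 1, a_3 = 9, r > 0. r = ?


r^(n-1) = aₙ/a₁
r^2 = 9/1 = 9
r = 9^(1/2)
= ±3; taking r > 0 gives r = 3

r = 3


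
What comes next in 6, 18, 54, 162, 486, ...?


Pattern: geometric (r=3)
Terms: 6, 18, 54, 162, 486
Next term = 1458

Next term = 1458


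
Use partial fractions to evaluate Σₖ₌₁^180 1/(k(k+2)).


1/(k(k+2)) = (1/2)·(1/k - 1/(k+2)) (partial fractions)
Telescoping: Σ = (1/2)·(1 + 1/2 - 1/181 - 1/182) = 24525/32942

Sum = 24525/32942


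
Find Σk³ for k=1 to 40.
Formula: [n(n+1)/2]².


n(n+1)/2 = 40×41/2 = 820
Σk³ = 820² = 672400

Σk³ = 672400


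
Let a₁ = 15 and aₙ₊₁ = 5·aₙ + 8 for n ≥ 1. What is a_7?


Computing step by step:
a_1 = 15
a_2 = 83
a_3 = 423
a_4 = 2123
a_5 = 10623
a_6 = 53123
a_7 = 265623


a_7 = 265623


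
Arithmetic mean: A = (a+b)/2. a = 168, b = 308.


AM = (168 + 308)/2 = 476/2 = 238

AM = 238


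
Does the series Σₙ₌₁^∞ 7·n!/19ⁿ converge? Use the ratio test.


aₙ = 7·n!/19^n
a_{n+1}/aₙ = (n+1)!/19^(n+1) × 19^n/n!  (constant 7 cancels)
= (n+1)/19
L = lim(n→∞) (n+1)/19 = ∞
L > 1 → series DIVERGES

Diverges (ratio test: L = ∞ > 1)


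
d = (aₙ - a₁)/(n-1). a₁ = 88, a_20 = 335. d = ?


d = (aₙ - a₁)/(n-1)
= (335 - 88)/(20-1)
= 247/19 = 13

d = 13


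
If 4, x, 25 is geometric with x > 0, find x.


GM = √(4×25) = √100 = 10

GM = 10


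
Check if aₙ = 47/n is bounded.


a₁ = 47, a₂ = 47/2, a₃ = 47/3, ...
0 < aₙ ≤ 47 for all n ≥ 1
Lower bound: 0, Upper bound: 47
The sequence IS bounded

Bounded (0 < aₙ ≤ 47)


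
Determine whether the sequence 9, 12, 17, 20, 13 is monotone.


Differences: 3, 5, 3, -7
Difference at position 1 is +3 (> 0) but position 4 is -7 (< 0) — sequence both rises and falls
→ NOT monotonic

Not monotonic


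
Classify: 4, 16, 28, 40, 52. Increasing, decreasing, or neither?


Differences: 12, 12, 12, 12
All differences > 0 → strictly INCREASING

Monotonically increasing


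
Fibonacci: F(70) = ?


Fibonacci sequence: 1, 1, 2, 3, 5, 8, 13, 21, 34, 55, 89, ...
F(70) = 190392490709135

F(70) = 190392490709135


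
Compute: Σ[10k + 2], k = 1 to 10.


Σ(10k+2) = 10·Σk + 2·n
= 10·55 + 2·10
= 550 + 20 = 570

Σ = 570


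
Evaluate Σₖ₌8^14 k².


Σₖ₌8^14 k² = Σₖ₌₁^14 k² − Σₖ₌₁^7 k²
= 14·15·29/6 − 7·8·15/6
= 1015 − 140 = 875

Σk² = 875


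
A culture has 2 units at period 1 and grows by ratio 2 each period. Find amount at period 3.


aₙ = a₁·r^(n-1)
= 2×2^2
= 2×4
= 8

a_3 = 8


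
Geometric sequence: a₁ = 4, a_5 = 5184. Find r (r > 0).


r^(n-1) = aₙ/a₁
r^4 = 5184/4 = 1296
r = 1296^(1/4)
= ±6; taking r > 0 gives r = 6

r = 6


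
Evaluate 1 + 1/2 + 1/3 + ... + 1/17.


H_17 = 1/1 + 1/2 + 1/3 + ... + 1/17
= 42142223/12252240
≈ 3.4396

H_17 = 42142223/12252240 ≈ 3.4396


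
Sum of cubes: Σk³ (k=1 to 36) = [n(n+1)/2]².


n(n+1)/2 = 36×37/2 = 666
Σk³ = 666² = 443556

Σk³ = 443556


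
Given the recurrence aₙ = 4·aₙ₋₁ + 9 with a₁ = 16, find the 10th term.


Computing step by step:
a_1 = 16
a_2 = 73
a_3 = 301
a_4 = 1213
a_5 = 4861
a_6 = 19453
a_7 = 77821
a_8 = 311293
a_9 = 1245181
a_10 = 4980733


a_10 = 4980733


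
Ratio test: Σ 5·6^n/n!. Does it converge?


aₙ = 5·6^n/n!
a_{n+1}/aₙ = 6^(n+1)/(n+1)! × n!/6^n  (constant 5 cancels)
= 6/(n+1)
L = lim(n→∞) 6/(n+1) = 0
L < 1 → series CONVERGES

Converges (ratio test: L = 0 < 1)


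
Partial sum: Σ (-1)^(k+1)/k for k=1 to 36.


S = 1 - 1/2 + 1/3 - 1/4 + 1/5 - 1/6 + 1/7 - 1/8 ± ...
= 0.6795
(Full series converges to +ln(2) ≈ +0.6931)

S_36 = 0.6795


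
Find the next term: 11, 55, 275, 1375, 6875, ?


Pattern: geometric (r=5)
Terms: 11, 55, 275, 1375, 6875
Next term = 34375

Next term = 34375


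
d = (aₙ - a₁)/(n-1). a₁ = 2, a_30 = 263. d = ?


d = (aₙ - a₁)/(n-1)
= (263 - 2)/(30-1)
= 261/29 = 9

d = 9


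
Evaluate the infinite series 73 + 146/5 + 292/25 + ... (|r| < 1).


S∞ = a₁/(1-r) = 73/(1 - 2/5)
= 73/(3/5)
= 365/3

S∞ = 365/3


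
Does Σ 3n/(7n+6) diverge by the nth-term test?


lim(n→∞) 3n/(7n+6) = 3/7 = 3/7  (divide numerator and denominator by n)
lim aₙ = 3/7 ≠ 0 → series DIVERGES

Diverges (lim aₙ = 3/7 ≠ 0)


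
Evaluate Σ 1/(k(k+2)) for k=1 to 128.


1/(k(k+2)) = (1/2)·(1/k - 1/(k+2)) (partial fractions)
Telescoping: Σ = (1/2)·(1 + 1/2 - 1/129 - 1/130) = 6224/8385

Sum = 6224/8385


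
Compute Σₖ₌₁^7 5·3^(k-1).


Sₙ = 5×(3^7 - 1)/(3 - 1)
= 5×(2187 - 1)/2
= 5×2186/2
= 5465

S_7 = 5465


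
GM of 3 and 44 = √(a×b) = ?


GM = √(3×44) = √132 = 11.4891

GM = 11.4891


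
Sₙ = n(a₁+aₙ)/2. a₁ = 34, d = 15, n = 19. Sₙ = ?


aₙ = 34 + (19-1)×15 = 304
Sₙ = n(a₁+aₙ)/2 = 19×(34+304)/2
= 19×338/2 = 3211

S_19 = 3211


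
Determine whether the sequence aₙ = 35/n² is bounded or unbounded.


a₁ = 35, a₂ = 35/4, a₃ = 35/9, ...
0 < aₙ ≤ 35 for all n ≥ 1
The sequence IS bounded

Bounded (0 < aₙ ≤ 35)


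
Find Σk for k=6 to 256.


Σₖ₌6^256 k = Σₖ₌₁^256 k − Σₖ₌₁^5 k
= 256·257/2 − 5·6/2
= 32896 − 15 = 32881

Σk = 32881


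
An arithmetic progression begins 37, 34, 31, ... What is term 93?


aₙ = a₁ + (n-1)d
= 37 + (93-1)×-3
= 37 - 276
= -239

a_93 = -239


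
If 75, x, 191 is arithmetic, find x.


AM = (75 + 191)/2 = 266/2 = 133

AM = 133


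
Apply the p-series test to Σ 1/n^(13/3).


p-series test: Σ c/n^p converges if p > 1, diverges if p ≤ 1 (constant c > 0 doesn't affect convergence).
p = 13/3
13/3 > 1 → CONVERGES

Converges (p = 13/3 > 1)


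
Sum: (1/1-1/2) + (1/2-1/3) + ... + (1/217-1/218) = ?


Telescoping: adjacent terms cancel.
= 1/1 - 1/218
= 1 - 1/218 = 217/218

Sum = 217/218


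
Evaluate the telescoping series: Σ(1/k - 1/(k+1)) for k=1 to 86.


Telescoping: adjacent terms cancel.
= 1/1 - 1/87
= 1 - 1/87 = 86/87

Sum = 86/87


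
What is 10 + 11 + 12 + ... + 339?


Σₖ₌10^339 k = Σₖ₌₁^339 k − Σₖ₌₁^9 k
= 339·340/2 − 9·10/2
= 57630 − 45 = 57585

Σk = 57585


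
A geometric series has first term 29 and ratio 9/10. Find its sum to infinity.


S∞ = a₁/(1-r) = 29/(1 - 9/10)
= 29/(1/10)
= 290

S∞ = 290


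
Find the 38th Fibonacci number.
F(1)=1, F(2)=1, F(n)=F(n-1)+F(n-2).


Fibonacci sequence: 1, 1, 2, 3, 5, 8, 13, 21, 34, 55, 89, ...
F(38) = 39088169

F(38) = 39088169


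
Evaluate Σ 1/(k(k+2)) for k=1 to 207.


1/(k(k+2)) = (1/2)·(1/k - 1/(k+2)) (partial fractions)
Telescoping: Σ = (1/2)·(1 + 1/2 - 1/208 - 1/209) = 64791/86944

Sum = 64791/86944


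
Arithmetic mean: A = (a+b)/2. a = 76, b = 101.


AM = (76 + 101)/2 = 177/2 = 88.5

AM = 88.5


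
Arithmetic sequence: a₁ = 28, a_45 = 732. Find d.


d = (aₙ - a₁)/(n-1)
= (732 - 28)/(45-1)
= 704/44 = 16

d = 16


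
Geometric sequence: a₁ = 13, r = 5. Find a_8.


aₙ = a₁·r^(n-1)
= 13×5^7
= 13×78125
= 1015625

a_8 = 1015625


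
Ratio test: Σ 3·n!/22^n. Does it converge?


aₙ = 3·n!/22^n
a_{n+1}/aₙ = (n+1)!/22^(n+1) × 22^n/n!  (constant 3 cancels)
= (n+1)/22
L = lim(n→∞) (n+1)/22 = ∞
L > 1 → series DIVERGES

Diverges (ratio test: L = ∞ > 1)


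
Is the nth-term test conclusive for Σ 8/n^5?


lim(n→∞) 8/n^5 = 0
lim aₙ = 0 → nth-term test is INCONCLUSIVE
(Need other tests; this is actually a convergent p-series with p=5 > 1)

Inconclusive (lim aₙ = 0; need another test)


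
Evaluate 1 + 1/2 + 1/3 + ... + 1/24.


H_24 = 1/1 + 1/2 + 1/3 + ... + 1/24
= 1347822955/356948592
≈ 3.776

H_24 = 1347822955/356948592 ≈ 3.776


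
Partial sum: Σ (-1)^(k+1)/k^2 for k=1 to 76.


S = 1 - 1/4 + 1/9 - 1/16 + 1/25 - 1/36 + 1/49 - 1/64 ± ...
= 0.8224
(Full series converges to +π²/12 ≈ +0.8225)

S_76 = 0.8224


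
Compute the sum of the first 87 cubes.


n(n+1)/2 = 87×88/2 = 3828
Σk³ = 3828² = 14653584

Σk³ = 14653584


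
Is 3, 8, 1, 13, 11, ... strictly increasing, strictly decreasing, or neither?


Differences: 5, -7, 12, -2
Difference at position 1 is +5 (> 0) but position 2 is -7 (< 0) — sequence both rises and falls
→ NOT monotonic

Not monotonic


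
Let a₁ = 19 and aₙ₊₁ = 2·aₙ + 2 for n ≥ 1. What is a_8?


Computing step by step:
a_1 = 19
a_2 = 40
a_3 = 82
a_4 = 166
a_5 = 334
a_6 = 670
a_7 = 1342
a_8 = 2686


a_8 = 2686


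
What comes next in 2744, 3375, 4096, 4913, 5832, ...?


Pattern: perfect cubes: n³
Terms: 2744, 3375, 4096, 4913, 5832
Next term = 6859

Next term = 6859


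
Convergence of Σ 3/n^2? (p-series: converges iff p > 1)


p-series test: Σ c/n^p converges if p > 1, diverges if p ≤ 1 (constant c > 0 doesn't affect convergence).
p = 2
2 > 1 → CONVERGES

Converges (p = 2 > 1)


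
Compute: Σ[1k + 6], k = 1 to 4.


Σ(1k+6) = 1·Σk + 6·n
= 1·10 + 6·4
= 10 + 24 = 34

Σ = 34


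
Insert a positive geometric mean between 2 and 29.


GM = √(2×29) = √58 = 7.6158

GM = 7.6158


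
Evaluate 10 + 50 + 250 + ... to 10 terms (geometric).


Sₙ = 10×(5^10 - 1)/(5 - 1)
= 10×(9765625 - 1)/4
= 10×9765624/4
= 24414060

S_10 = 24414060


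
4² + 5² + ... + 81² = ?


Σₖ₌4^81 k² = Σₖ₌₁^81 k² − Σₖ₌₁^3 k²
= 81·82·163/6 − 3·4·7/6
= 180441 − 14 = 180427

Σk² = 180427


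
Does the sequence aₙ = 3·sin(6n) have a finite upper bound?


For all n, -1 ≤ sin(6n) ≤ 1, so -3 ≤ 3·sin(6n) ≤ 3
Lower bound: -3, Upper bound: 3
The sequence IS bounded

Bounded (-3 ≤ aₙ ≤ 3)


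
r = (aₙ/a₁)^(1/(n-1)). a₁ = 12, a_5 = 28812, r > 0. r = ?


r^(n-1) = aₙ/a₁
r^4 = 28812/12 = 2401
r = 2401^(1/4)
= ±7; taking r > 0 gives r = 7

r = 7


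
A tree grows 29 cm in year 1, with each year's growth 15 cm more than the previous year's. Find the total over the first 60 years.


aₙ = 29 + (60-1)×15 = 914
Sₙ = n(a₁+aₙ)/2 = 60×(29+914)/2
= 60×943/2 = 28290

S_60 = 28290


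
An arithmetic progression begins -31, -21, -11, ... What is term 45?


aₙ = a₁ + (n-1)d
= -31 + (45-1)×10
= -31 + 440
= 409

a_45 = 409


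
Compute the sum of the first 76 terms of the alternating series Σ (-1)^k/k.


S = -1 + 1/2 - 1/3 + 1/4 - 1/5 + 1/6 - 1/7 + 1/8 ± ...
= -0.6866
(Full series converges to -ln(2) ≈ -0.6931)

S_76 = -0.6866


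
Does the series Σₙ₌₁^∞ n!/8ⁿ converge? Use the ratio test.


aₙ = n!/8^n
a_{n+1}/aₙ = (n+1)!/8^(n+1) × 8^n/n!
= (n+1)/8
L = lim(n→∞) (n+1)/8 = ∞
L > 1 → series DIVERGES

Diverges (ratio test: L = ∞ > 1)


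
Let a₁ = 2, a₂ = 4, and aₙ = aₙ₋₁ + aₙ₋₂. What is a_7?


Computing iteratively: 2, 4, 6, 10, 16, 26, 42
a_7 = 42

a_7 = 42


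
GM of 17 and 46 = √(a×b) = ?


GM = √(17×46) = √782 = 27.9643

GM = 27.9643


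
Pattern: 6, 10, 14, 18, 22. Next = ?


Pattern: arithmetic (d=4)
Terms: 6, 10, 14, 18, 22
Next term = 26

Next term = 26


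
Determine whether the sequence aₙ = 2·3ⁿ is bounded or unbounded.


aₙ = 2·3ⁿ → as n→∞, aₙ→∞ (since base 3 > 1)
No finite upper bound exists
The sequence is UNBOUNDED

Unbounded (aₙ → ∞ as n → ∞)


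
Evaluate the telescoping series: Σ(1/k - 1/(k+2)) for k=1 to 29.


Telescoping with gap 2: two head and two tail terms survive.
= (1 + 1/2) - (1/30 + 1/31)
= 3/2 - 1/30 - 1/31 = 667/465

Sum = 667/465


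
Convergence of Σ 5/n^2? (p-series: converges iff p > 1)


p-series test: Σ c/n^p converges if p > 1, diverges if p ≤ 1 (constant c > 0 doesn't affect convergence).
p = 2
2 > 1 → CONVERGES

Converges (p = 2 > 1)


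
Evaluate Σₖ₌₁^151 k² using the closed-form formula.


n = 151
n(n+1)(2n+1)/6 = 151×152×303/6
= 6954456/6 = 1159076

Σk² = 1159076


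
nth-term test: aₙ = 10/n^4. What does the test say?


lim(n→∞) 10/n^4 = 0
lim aₙ = 0 → nth-term test is INCONCLUSIVE
(Need other tests; this is actually a convergent p-series with p=4 > 1)

Inconclusive (lim aₙ = 0; need another test)


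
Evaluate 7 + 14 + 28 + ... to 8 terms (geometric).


Sₙ = 7×(2^8 - 1)/(2 - 1)
= 7×(256 - 1)/1
= 7×255/1
= 1785

S_8 = 1785


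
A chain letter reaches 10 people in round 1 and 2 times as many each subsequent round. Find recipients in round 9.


aₙ = a₁·r^(n-1)
= 10×2^8
= 10×256
= 2560

a_9 = 2560


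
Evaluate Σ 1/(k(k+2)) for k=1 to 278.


1/(k(k+2)) = (1/2)·(1/k - 1/(k+2)) (partial fractions)
Telescoping: Σ = (1/2)·(1 + 1/2 - 1/279 - 1/280) = 116621/156240

Sum = 116621/156240


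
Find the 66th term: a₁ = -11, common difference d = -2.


aₙ = a₁ + (n-1)d
= -11 + (66-1)×-2
= -11 - 130
= -141

a_66 = -141


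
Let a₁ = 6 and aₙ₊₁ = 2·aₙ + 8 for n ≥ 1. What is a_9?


Computing step by step:
a_1 = 6
a_2 = 20
a_3 = 48
a_4 = 104
a_5 = 216
a_6 = 440
a_7 = 888
a_8 = 1784
a_9 = 3576


a_9 = 3576


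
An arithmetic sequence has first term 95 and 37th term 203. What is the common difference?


d = (aₙ - a₁)/(n-1)
= (203 - 95)/(37-1)
= 108/36 = 3

d = 3


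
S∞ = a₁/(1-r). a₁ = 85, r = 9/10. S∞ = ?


S∞ = a₁/(1-r) = 85/(1 - 9/10)
= 85/(1/10)
= 850

S∞ = 850


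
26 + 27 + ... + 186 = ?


Σₖ₌26^186 k = Σₖ₌₁^186 k − Σₖ₌₁^25 k
= 186·187/2 − 25·26/2
= 17391 − 325 = 17066

Σk = 17066


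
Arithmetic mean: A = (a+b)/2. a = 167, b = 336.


AM = (167 + 336)/2 = 503/2 = 251.5

AM = 251.5


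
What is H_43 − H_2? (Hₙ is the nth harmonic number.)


Σₖ₌3^43 1/k = 1/3 + 1/4 + 1/5 + ... + 1/43
= 348646925444470217/122332313750680800
≈ 2.85

Sum = 348646925444470217/122332313750680800 ≈ 2.85


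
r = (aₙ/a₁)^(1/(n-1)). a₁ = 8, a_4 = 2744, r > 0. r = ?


r^(n-1) = aₙ/a₁
r^3 = 2744/8 = 343
r = 343^(1/3)
= 7

r = 7


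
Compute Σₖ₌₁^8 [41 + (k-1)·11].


aₙ = 41 + (8-1)×11 = 118
Sₙ = n(a₁+aₙ)/2 = 8×(41+118)/2
= 8×159/2 = 636

S_8 = 636


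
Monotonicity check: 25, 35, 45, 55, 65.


Differences: 10, 10, 10, 10
All differences > 0 → strictly INCREASING

Monotonically increasing


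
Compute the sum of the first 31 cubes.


n(n+1)/2 = 31×32/2 = 496
Σk³ = 496² = 246016

Σk³ = 246016


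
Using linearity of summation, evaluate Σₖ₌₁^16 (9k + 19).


Σ(9k+19) = 9·Σk + 19·n
= 9·136 + 19·16
= 1224 + 304 = 1528

Σ = 1528


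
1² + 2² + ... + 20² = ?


n = 20
n(n+1)(2n+1)/6 = 20×21×41/6
= 17220/6 = 2870

Σk² = 2870


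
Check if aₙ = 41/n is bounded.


a₁ = 41, a₂ = 41/2, a₃ = 41/3, ...
0 < aₙ ≤ 41 for all n ≥ 1
Lower bound: 0, Upper bound: 41
The sequence IS bounded

Bounded (0 < aₙ ≤ 41)


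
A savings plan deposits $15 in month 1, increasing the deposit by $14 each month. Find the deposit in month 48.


aₙ = a₁ + (n-1)d
= 15 + (48-1)×14
= 15 + 658
= 673

a_48 = 673


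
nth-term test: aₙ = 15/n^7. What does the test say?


lim(n→∞) 15/n^7 = 0
lim aₙ = 0 → nth-term test is INCONCLUSIVE
(Need other tests; this is actually a convergent p-series with p=7 > 1)

Inconclusive (lim aₙ = 0; need another test)


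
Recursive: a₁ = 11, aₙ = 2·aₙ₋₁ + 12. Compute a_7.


Computing step by step:
a_1 = 11
a_2 = 34
a_3 = 80
a_4 = 172
a_5 = 356
a_6 = 724
a_7 = 1460


a_7 = 1460


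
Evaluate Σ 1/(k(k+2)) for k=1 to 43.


1/(k(k+2)) = (1/2)·(1/k - 1/(k+2)) (partial fractions)
Telescoping: Σ = (1/2)·(1 + 1/2 - 1/44 - 1/45) = 2881/3960

Sum = 2881/3960


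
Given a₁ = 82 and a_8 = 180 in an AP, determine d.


d = (aₙ - a₁)/(n-1)
= (180 - 82)/(8-1)
= 98/7 = 14

d = 14


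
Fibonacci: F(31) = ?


Fibonacci sequence: 1, 1, 2, 3, 5, 8, 13, 21, 34, 55, 89, ...
F(31) = 1346269

F(31) = 1346269


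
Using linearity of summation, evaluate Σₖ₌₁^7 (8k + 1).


Σ(8k+1) = 8·Σk + 1·n
= 8·28 + 1·7
= 224 + 7 = 231

Σ = 231


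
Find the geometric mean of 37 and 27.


GM = √(37×27) = √999 = 31.607

GM = 31.607


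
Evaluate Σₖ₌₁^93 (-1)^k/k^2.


S = -1 + 1/4 - 1/9 + 1/16 - 1/25 + 1/36 - 1/49 + 1/64 ± ...
= -0.8225
(Full series converges to -π²/12 ≈ -0.8225)

S_93 = -0.8225


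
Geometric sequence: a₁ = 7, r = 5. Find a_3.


aₙ = a₁·r^(n-1)
= 7×5^2
= 7×25
= 175

a_3 = 175


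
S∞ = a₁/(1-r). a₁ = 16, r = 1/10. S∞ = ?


S∞ = a₁/(1-r) = 16/(1 - 1/10)
= 16/(9/10)
= 160/9

S∞ = 160/9


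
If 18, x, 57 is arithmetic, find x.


AM = (18 + 57)/2 = 75/2 = 37.5

AM = 37.5


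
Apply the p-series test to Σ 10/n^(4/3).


p-series test: Σ c/n^p converges if p > 1, diverges if p ≤ 1 (constant c > 0 doesn't affect convergence).
p = 4/3
4/3 > 1 → CONVERGES

Converges (p = 4/3 > 1)


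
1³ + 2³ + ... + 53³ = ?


n(n+1)/2 = 53×54/2 = 1431
Σk³ = 1431² = 2047761

Σk³ = 2047761


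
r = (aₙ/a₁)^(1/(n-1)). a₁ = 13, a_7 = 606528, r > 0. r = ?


r^(n-1) = aₙ/a₁
r^6 = 606528/13 = 46656
r = 46656^(1/6)
= ±6; taking r > 0 gives r = 6

r = 6


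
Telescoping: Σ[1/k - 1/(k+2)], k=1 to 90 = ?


Telescoping with gap 2: two head and two tail terms survive.
= (1 + 1/2) - (1/91 + 1/92)
= 3/2 - 1/91 - 1/92 = 12375/8372

Sum = 12375/8372


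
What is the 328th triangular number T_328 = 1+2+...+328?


n(n+1)/2 = 328×329/2 = 107912/2 = 53956

Σk = 53956


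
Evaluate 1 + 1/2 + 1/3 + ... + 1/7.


H_7 = 1/1 + 1/2 + 1/3 + 1/4 + 1/5 + 1/6 + 1/7
= 363/140
≈ 2.5929

H_7 = 363/140 ≈ 2.5929


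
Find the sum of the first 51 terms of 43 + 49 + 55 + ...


aₙ = 43 + (51-1)×6 = 343
Sₙ = n(a₁+aₙ)/2 = 51×(43+343)/2
= 51×386/2 = 9843

S_51 = 9843


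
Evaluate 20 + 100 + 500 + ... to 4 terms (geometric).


Sₙ = 20×(5^4 - 1)/(5 - 1)
= 20×(625 - 1)/4
= 20×624/4
= 3120

S_4 = 3120


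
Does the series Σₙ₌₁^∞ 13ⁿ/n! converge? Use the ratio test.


aₙ = 13^n/n!
a_{n+1}/aₙ = 13^(n+1)/(n+1)! × n!/13^n
= 13/(n+1)
L = lim(n→∞) 13/(n+1) = 0
L < 1 → series CONVERGES

Converges (ratio test: L = 0 < 1)


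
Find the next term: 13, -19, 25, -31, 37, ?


Pattern: alternating sign, magnitude arithmetic (d=6)
Terms: 13, -19, 25, -31, 37
Next term = -43

Next term = -43


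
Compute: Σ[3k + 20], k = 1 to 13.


Σ(3k+20) = 3·Σk + 20·n
= 3·91 + 20·13
= 273 + 260 = 533

Σ = 533


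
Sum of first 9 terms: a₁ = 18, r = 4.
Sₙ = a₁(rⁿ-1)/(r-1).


Sₙ = 18×(4^9 - 1)/(4 - 1)
= 18×(262144 - 1)/3
= 18×262143/3
= 1572858

S_9 = 1572858


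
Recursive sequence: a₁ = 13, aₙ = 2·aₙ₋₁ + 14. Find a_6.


Computing step by step:
a_1 = 13
a_2 = 40
a_3 = 94
a_4 = 202
a_5 = 418
a_6 = 850


a_6 = 850


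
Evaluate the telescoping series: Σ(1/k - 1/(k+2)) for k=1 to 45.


Telescoping with gap 2: two head and two tail terms survive.
= (1 + 1/2) - (1/46 + 1/47)
= 3/2 - 1/46 - 1/47 = 1575/1081

Sum = 1575/1081


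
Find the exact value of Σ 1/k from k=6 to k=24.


Σₖ₌6^24 1/k = 1/6 + 1/7 + 1/8 + ... + 1/24
= 2663951683/1784742960
≈ 1.4926

Sum = 2663951683/1784742960 ≈ 1.4926


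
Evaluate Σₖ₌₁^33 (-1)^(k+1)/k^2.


S = 1 - 1/4 + 1/9 - 1/16 + 1/25 - 1/36 + 1/49 - 1/64 ± ...
= 0.8229
(Full series converges to +π²/12 ≈ +0.8225)

S_33 = 0.8229


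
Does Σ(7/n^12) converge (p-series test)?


p-series test: Σ c/n^p converges if p > 1, diverges if p ≤ 1 (constant c > 0 doesn't affect convergence).
p = 12
12 > 1 → CONVERGES

Converges (p = 12 > 1)


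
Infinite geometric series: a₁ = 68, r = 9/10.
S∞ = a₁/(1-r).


S∞ = a₁/(1-r) = 68/(1 - 9/10)
= 68/(1/10)
= 680

S∞ = 680


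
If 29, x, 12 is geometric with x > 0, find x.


GM = √(29×12) = √348 = 18.6548

GM = 18.6548


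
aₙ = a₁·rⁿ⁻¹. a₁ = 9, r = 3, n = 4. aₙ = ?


aₙ = a₁·r^(n-1)
= 9×3^3
= 9×27
= 243

a_4 = 243


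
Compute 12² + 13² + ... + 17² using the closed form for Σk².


Σₖ₌12^17 k² = Σₖ₌₁^17 k² − Σₖ₌₁^11 k²
= 17·18·35/6 − 11·12·23/6
= 1785 − 506 = 1279

Σk² = 1279


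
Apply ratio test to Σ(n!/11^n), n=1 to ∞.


aₙ = n!/11^n
a_{n+1}/aₙ = (n+1)!/11^(n+1) × 11^n/n!
= (n+1)/11
L = lim(n→∞) (n+1)/11 = ∞
L > 1 → series DIVERGES

Diverges (ratio test: L = ∞ > 1)


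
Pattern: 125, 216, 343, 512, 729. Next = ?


Pattern: perfect cubes: n³
Terms: 125, 216, 343, 512, 729
Next term = 1000

Next term = 1000


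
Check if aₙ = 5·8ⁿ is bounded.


aₙ = 5·8ⁿ → as n→∞, aₙ→∞ (since base 8 > 1)
No finite upper bound exists
The sequence is UNBOUNDED

Unbounded (aₙ → ∞ as n → ∞)


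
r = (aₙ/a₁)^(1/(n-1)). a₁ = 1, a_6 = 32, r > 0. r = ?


r^(n-1) = aₙ/a₁
r^5 = 32/1 = 32
r = 32^(1/5)
= 2

r = 2


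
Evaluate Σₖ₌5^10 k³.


Σₖ₌5^10 k³ = [10·11/2]² − [4·5/2]²
= 3025 − 100 = 2925

Σk³ = 2925


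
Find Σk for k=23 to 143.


Σₖ₌23^143 k = Σₖ₌₁^143 k − Σₖ₌₁^22 k
= 143·144/2 − 22·23/2
= 10296 − 253 = 10043

Σk = 10043


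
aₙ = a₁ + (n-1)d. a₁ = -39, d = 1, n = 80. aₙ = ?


aₙ = a₁ + (n-1)d
= -39 + (80-1)×1
= -39 + 79
= 40

a_80 = 40


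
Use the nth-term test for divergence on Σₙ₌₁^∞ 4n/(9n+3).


lim(n→∞) 4n/(9n+3) = 4/9 = 4/9  (divide numerator and denominator by n)
lim aₙ = 4/9 ≠ 0 → series DIVERGES

Diverges (lim aₙ = 4/9 ≠ 0)


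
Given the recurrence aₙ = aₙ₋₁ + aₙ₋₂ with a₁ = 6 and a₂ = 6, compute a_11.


Computing iteratively: 6, 6, 12, 18, 30, 48, 78, 126, 204, 330, 534
a_11 = 534

a_11 = 534


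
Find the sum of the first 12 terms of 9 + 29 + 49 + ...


aₙ = 9 + (12-1)×20 = 229
Sₙ = n(a₁+aₙ)/2 = 12×(9+229)/2
= 12×238/2 = 1428

S_12 = 1428


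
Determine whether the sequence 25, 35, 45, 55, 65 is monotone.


Differences: 10, 10, 10, 10
All differences > 0 → strictly INCREASING

Monotonically increasing


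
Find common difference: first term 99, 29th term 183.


d = (aₙ - a₁)/(n-1)
= (183 - 99)/(29-1)
= 84/28 = 3

d = 3


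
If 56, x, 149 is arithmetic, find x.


AM = (56 + 149)/2 = 205/2 = 102.5

AM = 102.5


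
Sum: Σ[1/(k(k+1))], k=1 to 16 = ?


1/(k(k+1)) = 1/k - 1/(k+1) (partial fractions)
Telescoping: Σ = 1 - 1/17 = 16/17

Sum = 16/17


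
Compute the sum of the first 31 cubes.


n(n+1)/2 = 31×32/2 = 496
Σk³ = 496² = 246016

Σk³ = 246016


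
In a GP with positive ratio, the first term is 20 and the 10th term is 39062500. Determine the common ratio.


r^(n-1) = aₙ/a₁
r^9 = 39062500/20 = 1953125
r = 1953125^(1/9)
= 5

r = 5


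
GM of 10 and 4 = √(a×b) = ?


GM = √(10×4) = √40 = 6.3246

GM = 6.3246


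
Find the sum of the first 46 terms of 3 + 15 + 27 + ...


aₙ = 3 + (46-1)×12 = 543
Sₙ = n(a₁+aₙ)/2 = 46×(3+543)/2
= 46×546/2 = 12558

S_46 = 12558


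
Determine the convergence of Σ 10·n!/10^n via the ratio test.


aₙ = 10·n!/10^n
a_{n+1}/aₙ = (n+1)!/10^(n+1) × 10^n/n!  (constant 10 cancels)
= (n+1)/10
L = lim(n→∞) (n+1)/10 = ∞
L > 1 → series DIVERGES

Diverges (ratio test: L = ∞ > 1)


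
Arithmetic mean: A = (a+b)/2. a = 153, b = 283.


AM = (153 + 283)/2 = 436/2 = 218

AM = 218


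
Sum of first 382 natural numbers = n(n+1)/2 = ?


n(n+1)/2 = 382×383/2 = 146306/2 = 73153

Σk = 73153


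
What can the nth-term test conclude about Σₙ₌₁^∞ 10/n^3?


lim(n→∞) 10/n^3 = 0
lim aₙ = 0 → nth-term test is INCONCLUSIVE
(Need other tests; this is actually a convergent p-series with p=3 > 1)

Inconclusive (lim aₙ = 0; need another test)


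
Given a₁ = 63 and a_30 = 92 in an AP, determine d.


d = (aₙ - a₁)/(n-1)
= (92 - 63)/(30-1)
= 29/29 = 1

d = 1


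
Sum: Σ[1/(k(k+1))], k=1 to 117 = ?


1/(k(k+1)) = 1/k - 1/(k+1) (partial fractions)
Telescoping: Σ = 1 - 1/118 = 117/118

Sum = 117/118


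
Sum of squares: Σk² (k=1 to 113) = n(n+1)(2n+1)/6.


n = 113
n(n+1)(2n+1)/6 = 113×114×227/6
= 2924214/6 = 487369

Σk² = 487369


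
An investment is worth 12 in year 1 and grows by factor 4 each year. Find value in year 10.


aₙ = a₁·r^(n-1)
= 12×4^9
= 12×262144
= 3145728

a_10 = 3145728


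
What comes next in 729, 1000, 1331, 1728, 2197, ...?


Pattern: perfect cubes: n³
Terms: 729, 1000, 1331, 1728, 2197
Next term = 2744

Next term = 2744


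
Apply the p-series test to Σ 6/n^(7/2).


p-series test: Σ c/n^p converges if p > 1, diverges if p ≤ 1 (constant c > 0 doesn't affect convergence).
p = 7/2
7/2 > 1 → CONVERGES

Converges (p = 7/2 > 1)


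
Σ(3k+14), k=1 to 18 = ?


Σ(3k+14) = 3·Σk + 14·n
= 3·171 + 14·18
= 513 + 252 = 765

Σ = 765


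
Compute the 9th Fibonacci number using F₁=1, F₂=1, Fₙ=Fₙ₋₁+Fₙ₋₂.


Fibonacci sequence: 1, 1, 2, 3, 5, 8, 13, 21, 34
F(9) = 34

F(9) = 34


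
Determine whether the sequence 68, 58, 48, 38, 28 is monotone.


Differences: -10, -10, -10, -10
All differences < 0 → strictly DECREASING

Monotonically decreasing


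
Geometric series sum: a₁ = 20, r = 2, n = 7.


Sₙ = 20×(2^7 - 1)/(2 - 1)
= 20×(128 - 1)/1
= 20×127/1
= 2540

S_7 = 2540


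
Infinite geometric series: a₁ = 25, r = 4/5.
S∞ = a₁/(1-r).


S∞ = a₁/(1-r) = 25/(1 - 4/5)
= 25/(1/5)
= 125

S∞ = 125


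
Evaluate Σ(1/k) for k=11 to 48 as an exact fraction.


Σₖ₌11^48 1/k = 1/11 + 1/12 + 1/13 + ... + 1/48
= 677286844336960408373/442720643463713815200
≈ 1.5298

Sum = 677286844336960408373/442720643463713815200 ≈ 1.5298


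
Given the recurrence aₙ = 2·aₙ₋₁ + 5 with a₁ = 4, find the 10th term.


Computing step by step:
a_1 = 4
a_2 = 13
a_3 = 31
a_4 = 67
a_5 = 139
a_6 = 283
a_7 = 571
a_8 = 1147
a_9 = 2299
a_10 = 4603


a_10 = 4603


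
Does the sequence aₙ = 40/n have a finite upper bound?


a₁ = 40, a₂ = 40/2, a₃ = 40/3, ...
0 < aₙ ≤ 40 for all n ≥ 1
Lower bound: 0, Upper bound: 40
The sequence IS bounded

Bounded (0 < aₙ ≤ 40)


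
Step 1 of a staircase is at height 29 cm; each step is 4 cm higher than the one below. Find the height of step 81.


aₙ = a₁ + (n-1)d
= 29 + (81-1)×4
= 29 + 320
= 349

a_81 = 349


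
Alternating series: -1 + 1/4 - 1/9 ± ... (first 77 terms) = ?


S = -1 + 1/4 - 1/9 + 1/16 - 1/25 + 1/36 - 1/49 + 1/64 ± ...
= -0.8226
(Full series converges to -π²/12 ≈ -0.8225)

S_77 = -0.8226


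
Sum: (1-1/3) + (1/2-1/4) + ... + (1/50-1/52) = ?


Telescoping with gap 2: two head and two tail terms survive.
= (1 + 1/2) - (1/51 + 1/52)
= 3/2 - 1/51 - 1/52 = 3875/2652

Sum = 3875/2652


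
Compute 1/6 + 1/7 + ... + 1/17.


Σₖ₌6^17 1/k = 1/6 + 1/7 + 1/8 + ... + 1/17
= 2833255/2450448
≈ 1.1562

Sum = 2833255/2450448 ≈ 1.1562


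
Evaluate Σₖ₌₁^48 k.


n(n+1)/2 = 48×49/2 = 2352/2 = 1176

Σk = 1176


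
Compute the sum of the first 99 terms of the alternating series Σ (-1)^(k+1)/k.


S = 1 - 1/2 + 1/3 - 1/4 + 1/5 - 1/6 + 1/7 - 1/8 ± ...
= 0.6982
(Full series converges to +ln(2) ≈ +0.6931)

S_99 = 0.6982


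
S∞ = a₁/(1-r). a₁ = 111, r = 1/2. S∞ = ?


S∞ = a₁/(1-r) = 111/(1 - 1/2)
= 111/(1/2)
= 222

S∞ = 222


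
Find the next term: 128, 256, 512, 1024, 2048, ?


Pattern: powers of 2: 2ⁿ
Terms: 128, 256, 512, 1024, 2048
Next term = 4096

Next term = 4096


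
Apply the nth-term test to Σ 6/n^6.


lim(n→∞) 6/n^6 = 0
lim aₙ = 0 → nth-term test is INCONCLUSIVE
(Need other tests; this is actually a convergent p-series with p=6 > 1)

Inconclusive (lim aₙ = 0; need another test)


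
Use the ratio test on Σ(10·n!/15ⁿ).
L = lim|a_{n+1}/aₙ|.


aₙ = 10·n!/15^n
a_{n+1}/aₙ = (n+1)!/15^(n+1) × 15^n/n!  (constant 10 cancels)
= (n+1)/15
L = lim(n→∞) (n+1)/15 = ∞
L > 1 → series DIVERGES

Diverges (ratio test: L = ∞ > 1)


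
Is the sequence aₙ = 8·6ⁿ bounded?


aₙ = 8·6ⁿ → as n→∞, aₙ→∞ (since base 6 > 1)
No finite upper bound exists
The sequence is UNBOUNDED

Unbounded (aₙ → ∞ as n → ∞)


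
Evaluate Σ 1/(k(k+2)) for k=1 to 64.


1/(k(k+2)) = (1/2)·(1/k - 1/(k+2)) (partial fractions)
Telescoping: Σ = (1/2)·(1 + 1/2 - 1/65 - 1/66) = 1576/2145

Sum = 1576/2145


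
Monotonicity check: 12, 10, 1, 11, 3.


Differences: -2, -9, 10, -8
Difference at position 3 is +10 (> 0) but position 1 is -2 (< 0) — sequence both rises and falls
→ NOT monotonic

Not monotonic


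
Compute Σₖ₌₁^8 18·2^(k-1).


Sₙ = 18×(2^8 - 1)/(2 - 1)
= 18×(256 - 1)/1
= 18×255/1
= 4590

S_8 = 4590


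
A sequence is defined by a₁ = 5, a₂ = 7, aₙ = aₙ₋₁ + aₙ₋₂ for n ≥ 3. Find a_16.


Computing iteratively: 5, 7, 12, 19, 31, 50, 81, 131, 212, 343, 555, 898, ...
a_16 = 6155

a_16 = 6155


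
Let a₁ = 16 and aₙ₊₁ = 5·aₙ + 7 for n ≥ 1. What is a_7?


Computing step by step:
a_1 = 16
a_2 = 87
a_3 = 442
a_4 = 2217
a_5 = 11092
a_6 = 55467
a_7 = 277342


a_7 = 277342


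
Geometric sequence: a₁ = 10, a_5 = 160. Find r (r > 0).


r^(n-1) = aₙ/a₁
r^4 = 160/10 = 16
r = 16^(1/4)
= ±2; taking r > 0 gives r = 2

r = 2


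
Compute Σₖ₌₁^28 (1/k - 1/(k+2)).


Telescoping with gap 2: two head and two tail terms survive.
= (1 + 1/2) - (1/29 + 1/30)
= 3/2 - 1/29 - 1/30 = 623/435

Sum = 623/435


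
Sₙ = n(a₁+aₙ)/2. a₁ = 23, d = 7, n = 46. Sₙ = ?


aₙ = 23 + (46-1)×7 = 338
Sₙ = n(a₁+aₙ)/2 = 46×(23+338)/2
= 46×361/2 = 8303

S_46 = 8303


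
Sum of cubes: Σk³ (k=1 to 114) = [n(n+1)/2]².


n(n+1)/2 = 114×115/2 = 6555
Σk³ = 6555² = 42968025

Σk³ = 42968025


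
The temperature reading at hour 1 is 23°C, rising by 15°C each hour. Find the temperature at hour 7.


aₙ = a₁ + (n-1)d
= 23 + (7-1)×15
= 23 + 90
= 113

a_7 = 113


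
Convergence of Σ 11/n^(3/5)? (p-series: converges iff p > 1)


p-series test: Σ c/n^p converges if p > 1, diverges if p ≤ 1 (constant c > 0 doesn't affect convergence).
p = 3/5
3/5 ≤ 1 → DIVERGES

Diverges (p = 3/5 ≤ 1)
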